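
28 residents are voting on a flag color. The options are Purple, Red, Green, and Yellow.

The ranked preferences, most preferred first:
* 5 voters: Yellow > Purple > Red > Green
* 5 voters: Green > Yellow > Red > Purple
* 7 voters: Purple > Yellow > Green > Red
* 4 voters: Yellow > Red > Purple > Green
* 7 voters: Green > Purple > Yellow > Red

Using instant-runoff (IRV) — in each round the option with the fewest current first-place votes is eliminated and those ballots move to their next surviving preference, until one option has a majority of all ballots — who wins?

Yellow

Round 1: Purple 7, Red 0, Green 12, Yellow 9. Red eliminated.
Round 2: Purple 7, Green 12, Yellow 9. Purple eliminated.
Round 3: Green 12, Yellow 16. Yellow has a majority (≥15).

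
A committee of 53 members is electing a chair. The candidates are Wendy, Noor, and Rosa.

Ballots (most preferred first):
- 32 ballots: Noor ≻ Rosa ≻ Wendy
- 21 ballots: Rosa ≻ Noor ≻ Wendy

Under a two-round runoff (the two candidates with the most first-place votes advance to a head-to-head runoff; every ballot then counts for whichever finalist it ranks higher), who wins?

Noor

Round 1 first-place votes: Wendy 0, Noor 32, Rosa 21. Noor and Rosa advance.
Runoff: Noor is ranked above Rosa on 32 ballots, Rosa above Noor on 21.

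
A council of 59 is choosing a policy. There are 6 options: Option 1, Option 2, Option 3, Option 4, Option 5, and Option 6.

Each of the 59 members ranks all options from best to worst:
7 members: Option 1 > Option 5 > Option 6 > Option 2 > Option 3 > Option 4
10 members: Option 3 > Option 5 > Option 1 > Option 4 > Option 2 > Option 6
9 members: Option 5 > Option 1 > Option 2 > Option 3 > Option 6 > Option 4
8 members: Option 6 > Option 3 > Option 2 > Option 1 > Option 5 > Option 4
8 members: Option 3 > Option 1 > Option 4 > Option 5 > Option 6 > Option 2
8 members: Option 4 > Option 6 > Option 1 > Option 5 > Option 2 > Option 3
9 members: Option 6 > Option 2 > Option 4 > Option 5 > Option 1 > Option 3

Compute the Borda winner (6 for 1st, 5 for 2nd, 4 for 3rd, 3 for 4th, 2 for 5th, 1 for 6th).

Option 1: 7×6 + 10×4 + 9×5 + 8×3 + 8×5 + 8×4 + 9×2 = 241
Option 2: 7×3 + 10×2 + 9×4 + 8×4 + 8×1 + 8×2 + 9×5 = 178
Option 3: 7×2 + 10×6 + 9×3 + 8×5 + 8×6 + 8×1 + 9×1 = 206
Option 4: 7×1 + 10×3 + 9×1 + 8×1 + 8×4 + 8×6 + 9×4 = 170
Option 5: 7×5 + 10×5 + 9×6 + 8×2 + 8×3 + 8×3 + 9×3 = 230
Option 6: 7×4 + 10×1 + 9×2 + 8×6 + 8×2 + 8×5 + 9×6 = 214

Option 1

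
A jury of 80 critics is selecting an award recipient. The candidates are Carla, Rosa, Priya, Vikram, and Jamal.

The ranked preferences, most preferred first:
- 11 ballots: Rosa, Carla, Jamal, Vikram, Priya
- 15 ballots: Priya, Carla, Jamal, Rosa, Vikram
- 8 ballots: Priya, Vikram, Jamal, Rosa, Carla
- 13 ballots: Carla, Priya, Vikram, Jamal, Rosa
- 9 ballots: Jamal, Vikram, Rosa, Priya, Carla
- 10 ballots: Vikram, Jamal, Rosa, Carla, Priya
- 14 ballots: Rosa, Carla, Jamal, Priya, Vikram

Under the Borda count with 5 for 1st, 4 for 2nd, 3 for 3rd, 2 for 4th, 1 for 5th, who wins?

Carla: 11×4 + 15×4 + 8×1 + 13×5 + 9×1 + 10×2 + 14×4 = 262
Rosa: 11×5 + 15×2 + 8×2 + 13×1 + 9×3 + 10×3 + 14×5 = 241
Priya: 11×1 + 15×5 + 8×5 + 13×4 + 9×2 + 10×1 + 14×2 = 234
Vikram: 11×2 + 15×1 + 8×4 + 13×3 + 9×4 + 10×5 + 14×1 = 208
Jamal: 11×3 + 15×3 + 8×3 + 13×2 + 9×5 + 10×4 + 14×3 = 255

Carla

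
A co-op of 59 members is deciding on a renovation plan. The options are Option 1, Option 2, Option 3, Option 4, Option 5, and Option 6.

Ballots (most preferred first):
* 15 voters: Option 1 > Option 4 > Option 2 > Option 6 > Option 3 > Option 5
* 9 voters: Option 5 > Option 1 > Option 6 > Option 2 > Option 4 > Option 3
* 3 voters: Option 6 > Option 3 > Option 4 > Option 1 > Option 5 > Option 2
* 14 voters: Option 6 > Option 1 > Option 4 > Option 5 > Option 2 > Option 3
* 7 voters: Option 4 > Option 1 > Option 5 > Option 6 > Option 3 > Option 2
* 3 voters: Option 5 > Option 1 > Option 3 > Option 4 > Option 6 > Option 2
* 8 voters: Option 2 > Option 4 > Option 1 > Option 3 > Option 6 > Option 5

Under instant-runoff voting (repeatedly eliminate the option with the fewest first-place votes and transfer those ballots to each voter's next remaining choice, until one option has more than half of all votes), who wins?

Option 1

Round 1: Option 1 15, Option 2 8, Option 3 0, Option 4 7, Option 5 12, Option 6 17. Option 3 eliminated.
Round 2: Option 1 15, Option 2 8, Option 4 7, Option 5 12, Option 6 17. Option 4 eliminated.
Round 3: Option 1 22, Option 2 8, Option 5 12, Option 6 17. Option 2 eliminated.
Round 4: Option 1 30, Option 5 12, Option 6 17. Option 1 has a majority (≥30).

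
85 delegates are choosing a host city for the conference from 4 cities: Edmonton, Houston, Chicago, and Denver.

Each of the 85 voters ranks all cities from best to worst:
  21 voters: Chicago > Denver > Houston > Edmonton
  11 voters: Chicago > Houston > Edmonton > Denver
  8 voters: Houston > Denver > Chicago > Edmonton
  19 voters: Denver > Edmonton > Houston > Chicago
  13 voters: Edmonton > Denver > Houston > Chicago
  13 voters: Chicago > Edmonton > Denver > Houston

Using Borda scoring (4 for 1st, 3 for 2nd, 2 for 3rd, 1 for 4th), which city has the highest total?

Edmonton: 21×1 + 11×2 + 8×1 + 19×3 + 13×4 + 13×3 = 199
Houston: 21×2 + 11×3 + 8×4 + 19×2 + 13×2 + 13×1 = 184
Chicago: 21×4 + 11×4 + 8×2 + 19×1 + 13×1 + 13×4 = 228
Denver: 21×3 + 11×1 + 8×3 + 19×4 + 13×3 + 13×2 = 239

Denver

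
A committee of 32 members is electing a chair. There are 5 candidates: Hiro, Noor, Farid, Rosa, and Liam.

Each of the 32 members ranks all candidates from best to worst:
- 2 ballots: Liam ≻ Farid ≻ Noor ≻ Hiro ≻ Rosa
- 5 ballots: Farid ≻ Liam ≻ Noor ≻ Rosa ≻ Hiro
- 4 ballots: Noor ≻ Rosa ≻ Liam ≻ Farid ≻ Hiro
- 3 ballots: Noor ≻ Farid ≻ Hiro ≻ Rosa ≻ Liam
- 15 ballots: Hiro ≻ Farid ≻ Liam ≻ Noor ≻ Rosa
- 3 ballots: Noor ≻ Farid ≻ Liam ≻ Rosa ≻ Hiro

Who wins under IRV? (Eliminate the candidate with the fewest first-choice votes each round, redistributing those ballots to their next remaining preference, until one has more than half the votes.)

Round 1: Hiro 15, Noor 10, Farid 5, Rosa 0, Liam 2. Rosa eliminated.
Round 2: Hiro 15, Noor 10, Farid 5, Liam 2. Liam eliminated.
Round 3: Hiro 15, Noor 10, Farid 7. Farid eliminated.
Round 4: Hiro 15, Noor 17. Noor has a majority (≥17).

Noor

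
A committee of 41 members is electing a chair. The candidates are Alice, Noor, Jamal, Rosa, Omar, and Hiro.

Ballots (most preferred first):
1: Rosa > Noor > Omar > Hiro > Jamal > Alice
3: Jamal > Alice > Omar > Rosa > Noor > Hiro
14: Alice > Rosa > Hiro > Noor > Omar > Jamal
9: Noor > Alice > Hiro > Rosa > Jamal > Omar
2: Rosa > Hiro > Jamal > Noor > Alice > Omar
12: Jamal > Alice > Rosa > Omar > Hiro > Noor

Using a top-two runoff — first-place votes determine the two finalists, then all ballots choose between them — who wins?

Round 1 first-place votes: Alice 14, Noor 9, Jamal 15, Rosa 3, Omar 0, Hiro 0. Jamal and Alice advance.
Runoff: Jamal is ranked above Alice on 18 ballots, Alice above Jamal on 23.

Alice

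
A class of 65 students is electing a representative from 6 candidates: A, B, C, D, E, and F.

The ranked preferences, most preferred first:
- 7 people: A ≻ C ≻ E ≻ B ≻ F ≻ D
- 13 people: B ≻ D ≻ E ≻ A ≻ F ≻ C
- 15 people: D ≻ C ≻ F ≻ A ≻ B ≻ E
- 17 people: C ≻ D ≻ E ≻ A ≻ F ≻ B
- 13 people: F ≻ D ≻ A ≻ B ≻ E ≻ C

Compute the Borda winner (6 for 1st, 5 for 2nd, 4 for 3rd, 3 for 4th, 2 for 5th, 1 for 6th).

A: 7×6 + 13×3 + 15×3 + 17×3 + 13×4 = 229
B: 7×3 + 13×6 + 15×2 + 17×1 + 13×3 = 185
C: 7×5 + 13×1 + 15×5 + 17×6 + 13×1 = 238
D: 7×1 + 13×5 + 15×6 + 17×5 + 13×5 = 312
E: 7×4 + 13×4 + 15×1 + 17×4 + 13×2 = 189
F: 7×2 + 13×2 + 15×4 + 17×2 + 13×6 = 212

D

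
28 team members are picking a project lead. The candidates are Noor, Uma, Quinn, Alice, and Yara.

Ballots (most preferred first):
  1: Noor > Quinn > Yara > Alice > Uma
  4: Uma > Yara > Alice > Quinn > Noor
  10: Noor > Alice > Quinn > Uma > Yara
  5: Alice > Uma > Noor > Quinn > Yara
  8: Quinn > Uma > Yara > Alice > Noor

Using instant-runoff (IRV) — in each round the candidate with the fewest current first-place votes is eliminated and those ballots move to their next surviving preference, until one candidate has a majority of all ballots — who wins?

Round 1: Noor 11, Uma 4, Quinn 8, Alice 5, Yara 0. Yara eliminated.
Round 2: Noor 11, Uma 4, Quinn 8, Alice 5. Uma eliminated.
Round 3: Noor 11, Quinn 8, Alice 9. Quinn eliminated.
Round 4: Noor 11, Alice 17. Alice has a majority (≥15).

Alice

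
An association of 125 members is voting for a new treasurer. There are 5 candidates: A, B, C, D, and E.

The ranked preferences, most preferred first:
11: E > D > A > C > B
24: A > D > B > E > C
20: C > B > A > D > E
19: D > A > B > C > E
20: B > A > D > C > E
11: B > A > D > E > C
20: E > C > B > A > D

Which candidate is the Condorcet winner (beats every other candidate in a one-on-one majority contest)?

B vs A: 71–54
B vs C: 74–51
B vs D: 71–54
B vs E: 94–31
B beats every other candidate.

B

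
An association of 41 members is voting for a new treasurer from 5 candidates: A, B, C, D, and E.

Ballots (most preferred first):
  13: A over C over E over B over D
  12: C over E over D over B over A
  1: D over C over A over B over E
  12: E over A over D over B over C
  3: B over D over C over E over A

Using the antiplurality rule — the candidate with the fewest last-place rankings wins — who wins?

B

Last-place votes: A 15, B 0, C 12, D 13, E 1.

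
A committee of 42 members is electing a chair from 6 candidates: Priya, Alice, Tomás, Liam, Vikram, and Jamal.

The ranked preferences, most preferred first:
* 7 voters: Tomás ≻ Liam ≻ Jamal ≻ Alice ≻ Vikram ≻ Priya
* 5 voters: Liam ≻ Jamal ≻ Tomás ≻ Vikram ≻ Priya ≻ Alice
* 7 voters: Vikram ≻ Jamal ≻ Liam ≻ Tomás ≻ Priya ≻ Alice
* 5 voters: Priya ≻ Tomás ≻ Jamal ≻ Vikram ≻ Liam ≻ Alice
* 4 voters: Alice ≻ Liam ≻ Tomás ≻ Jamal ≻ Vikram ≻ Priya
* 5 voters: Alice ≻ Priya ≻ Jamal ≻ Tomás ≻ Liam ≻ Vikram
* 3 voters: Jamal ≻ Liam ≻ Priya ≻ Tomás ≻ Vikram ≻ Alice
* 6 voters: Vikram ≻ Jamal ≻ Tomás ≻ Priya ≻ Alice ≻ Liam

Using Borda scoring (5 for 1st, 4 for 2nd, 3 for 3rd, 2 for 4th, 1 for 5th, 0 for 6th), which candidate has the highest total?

Priya: 7×0 + 5×1 + 7×1 + 5×5 + 4×0 + 5×4 + 3×3 + 6×2 = 78
Alice: 7×2 + 5×0 + 7×0 + 5×0 + 4×5 + 5×5 + 3×0 + 6×1 = 65
Tomás: 7×5 + 5×3 + 7×2 + 5×4 + 4×3 + 5×2 + 3×2 + 6×3 = 130
Liam: 7×4 + 5×5 + 7×3 + 5×1 + 4×4 + 5×1 + 3×4 + 6×0 = 112
Vikram: 7×1 + 5×2 + 7×5 + 5×2 + 4×1 + 5×0 + 3×1 + 6×5 = 99
Jamal: 7×3 + 5×4 + 7×4 + 5×3 + 4×2 + 5×3 + 3×5 + 6×4 = 146

Jamal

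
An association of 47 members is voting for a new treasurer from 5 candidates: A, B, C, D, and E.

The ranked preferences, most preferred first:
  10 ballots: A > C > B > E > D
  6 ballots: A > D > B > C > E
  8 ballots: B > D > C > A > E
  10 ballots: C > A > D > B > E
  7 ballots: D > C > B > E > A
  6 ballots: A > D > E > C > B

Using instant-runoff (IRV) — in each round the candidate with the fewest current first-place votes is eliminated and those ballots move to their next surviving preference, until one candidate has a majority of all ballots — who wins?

Round 1: A 22, B 8, C 10, D 7, E 0. E eliminated.
Round 2: A 22, B 8, C 10, D 7. D eliminated.
Round 3: A 22, B 8, C 17. B eliminated.
Round 4: A 22, C 25. C has a majority (≥24).

C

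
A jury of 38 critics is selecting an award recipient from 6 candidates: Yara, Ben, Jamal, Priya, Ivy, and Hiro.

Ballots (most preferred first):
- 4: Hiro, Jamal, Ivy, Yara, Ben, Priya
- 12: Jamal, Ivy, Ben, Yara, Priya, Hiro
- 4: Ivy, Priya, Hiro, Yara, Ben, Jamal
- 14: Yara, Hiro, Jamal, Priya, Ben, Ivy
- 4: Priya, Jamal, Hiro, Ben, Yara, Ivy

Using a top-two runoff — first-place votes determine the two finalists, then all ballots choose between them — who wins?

Jamal

Round 1 first-place votes: Yara 14, Ben 0, Jamal 12, Priya 4, Ivy 4, Hiro 4. Yara and Jamal advance.
Runoff: Yara is ranked above Jamal on 18 ballots, Jamal above Yara on 20.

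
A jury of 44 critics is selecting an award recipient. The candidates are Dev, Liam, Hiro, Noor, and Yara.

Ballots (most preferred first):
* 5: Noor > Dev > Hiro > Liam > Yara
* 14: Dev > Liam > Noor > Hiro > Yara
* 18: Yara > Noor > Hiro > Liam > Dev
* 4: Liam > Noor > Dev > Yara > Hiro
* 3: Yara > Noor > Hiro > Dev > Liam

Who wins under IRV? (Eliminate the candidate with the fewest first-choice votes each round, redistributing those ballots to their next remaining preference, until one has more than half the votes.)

Round 1: Dev 14, Liam 4, Hiro 0, Noor 5, Yara 21. Hiro eliminated.
Round 2: Dev 14, Liam 4, Noor 5, Yara 21. Liam eliminated.
Round 3: Dev 14, Noor 9, Yara 21. Noor eliminated.
Round 4: Dev 23, Yara 21. Dev has a majority (≥23).

Dev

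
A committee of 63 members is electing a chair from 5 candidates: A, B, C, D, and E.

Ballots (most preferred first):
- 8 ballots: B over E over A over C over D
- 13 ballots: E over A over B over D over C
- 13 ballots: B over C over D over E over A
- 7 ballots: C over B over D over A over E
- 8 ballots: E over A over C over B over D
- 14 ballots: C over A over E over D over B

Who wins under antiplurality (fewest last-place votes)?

E

Last-place votes: A 13, B 14, C 13, D 16, E 7.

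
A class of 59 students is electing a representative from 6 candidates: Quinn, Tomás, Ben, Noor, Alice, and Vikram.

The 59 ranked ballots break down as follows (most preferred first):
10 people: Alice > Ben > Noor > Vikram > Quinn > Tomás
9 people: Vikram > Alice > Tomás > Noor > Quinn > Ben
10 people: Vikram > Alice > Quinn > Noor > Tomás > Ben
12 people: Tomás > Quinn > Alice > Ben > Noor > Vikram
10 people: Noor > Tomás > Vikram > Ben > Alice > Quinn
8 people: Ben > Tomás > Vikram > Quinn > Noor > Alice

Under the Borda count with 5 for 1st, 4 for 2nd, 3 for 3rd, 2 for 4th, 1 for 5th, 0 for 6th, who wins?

Quinn: 10×1 + 9×1 + 10×3 + 12×4 + 10×0 + 8×2 = 113
Tomás: 10×0 + 9×3 + 10×1 + 12×5 + 10×4 + 8×4 = 169
Ben: 10×4 + 9×0 + 10×0 + 12×2 + 10×2 + 8×5 = 124
Noor: 10×3 + 9×2 + 10×2 + 12×1 + 10×5 + 8×1 = 138
Alice: 10×5 + 9×4 + 10×4 + 12×3 + 10×1 + 8×0 = 172
Vikram: 10×2 + 9×5 + 10×5 + 12×0 + 10×3 + 8×3 = 169

Alice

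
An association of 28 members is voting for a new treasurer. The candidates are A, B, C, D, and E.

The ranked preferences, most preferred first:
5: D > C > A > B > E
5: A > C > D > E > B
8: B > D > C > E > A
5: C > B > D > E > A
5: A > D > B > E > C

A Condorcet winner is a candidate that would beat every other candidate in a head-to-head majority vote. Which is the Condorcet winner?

D

D vs A: 18–10
D vs B: 15–13
D vs C: 18–10
D vs E: 28–0
D beats every other candidate.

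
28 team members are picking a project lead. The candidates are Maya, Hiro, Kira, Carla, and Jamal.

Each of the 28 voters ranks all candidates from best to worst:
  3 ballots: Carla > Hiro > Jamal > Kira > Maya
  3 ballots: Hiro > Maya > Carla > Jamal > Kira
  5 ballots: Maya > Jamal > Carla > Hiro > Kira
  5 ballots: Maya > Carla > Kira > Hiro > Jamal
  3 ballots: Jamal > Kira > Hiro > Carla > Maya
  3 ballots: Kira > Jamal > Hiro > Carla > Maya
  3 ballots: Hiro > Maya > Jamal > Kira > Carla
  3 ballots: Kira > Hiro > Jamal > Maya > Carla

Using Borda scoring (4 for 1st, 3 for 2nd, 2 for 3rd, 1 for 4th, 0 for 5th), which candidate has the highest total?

Hiro

Maya: 3×0 + 3×3 + 5×4 + 5×4 + 3×0 + 3×0 + 3×3 + 3×1 = 61
Hiro: 3×3 + 3×4 + 5×1 + 5×1 + 3×2 + 3×2 + 3×4 + 3×3 = 64
Kira: 3×1 + 3×0 + 5×0 + 5×2 + 3×3 + 3×4 + 3×1 + 3×4 = 49
Carla: 3×4 + 3×2 + 5×2 + 5×3 + 3×1 + 3×1 + 3×0 + 3×0 = 49
Jamal: 3×2 + 3×1 + 5×3 + 5×0 + 3×4 + 3×3 + 3×2 + 3×2 = 57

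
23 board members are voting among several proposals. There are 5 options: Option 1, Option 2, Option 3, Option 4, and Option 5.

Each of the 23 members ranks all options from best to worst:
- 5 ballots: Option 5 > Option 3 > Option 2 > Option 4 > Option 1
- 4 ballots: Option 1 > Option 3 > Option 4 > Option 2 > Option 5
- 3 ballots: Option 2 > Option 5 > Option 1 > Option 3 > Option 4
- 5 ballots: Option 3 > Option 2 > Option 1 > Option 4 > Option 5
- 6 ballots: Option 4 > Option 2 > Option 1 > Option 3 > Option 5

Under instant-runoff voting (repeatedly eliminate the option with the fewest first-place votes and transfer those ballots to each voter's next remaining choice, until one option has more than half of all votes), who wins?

Option 3

Round 1: Option 1 4, Option 2 3, Option 3 5, Option 4 6, Option 5 5. Option 2 eliminated.
Round 2: Option 1 4, Option 3 5, Option 4 6, Option 5 8. Option 1 eliminated.
Round 3: Option 3 9, Option 4 6, Option 5 8. Option 4 eliminated.
Round 4: Option 3 15, Option 5 8. Option 3 has a majority (≥12).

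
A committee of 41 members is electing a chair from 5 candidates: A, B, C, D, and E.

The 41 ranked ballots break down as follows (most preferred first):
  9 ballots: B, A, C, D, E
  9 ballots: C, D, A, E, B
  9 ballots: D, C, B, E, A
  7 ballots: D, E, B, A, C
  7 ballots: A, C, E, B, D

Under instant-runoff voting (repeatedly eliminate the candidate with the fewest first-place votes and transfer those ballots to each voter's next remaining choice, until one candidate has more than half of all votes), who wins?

C

Round 1: A 7, B 9, C 9, D 16, E 0. E eliminated.
Round 2: A 7, B 9, C 9, D 16. A eliminated.
Round 3: B 9, C 16, D 16. B eliminated.
Round 4: C 25, D 16. C has a majority (≥21).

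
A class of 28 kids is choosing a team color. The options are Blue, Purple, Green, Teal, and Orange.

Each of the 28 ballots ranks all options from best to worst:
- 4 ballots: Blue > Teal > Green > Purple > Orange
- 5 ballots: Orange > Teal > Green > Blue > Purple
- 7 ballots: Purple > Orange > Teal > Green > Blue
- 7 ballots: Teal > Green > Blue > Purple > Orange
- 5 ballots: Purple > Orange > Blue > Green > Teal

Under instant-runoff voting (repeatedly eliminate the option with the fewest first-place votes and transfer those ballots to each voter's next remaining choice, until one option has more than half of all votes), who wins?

Round 1: Blue 4, Purple 12, Green 0, Teal 7, Orange 5. Green eliminated.
Round 2: Blue 4, Purple 12, Teal 7, Orange 5. Blue eliminated.
Round 3: Purple 12, Teal 11, Orange 5. Orange eliminated.
Round 4: Purple 12, Teal 16. Teal has a majority (≥15).

Teal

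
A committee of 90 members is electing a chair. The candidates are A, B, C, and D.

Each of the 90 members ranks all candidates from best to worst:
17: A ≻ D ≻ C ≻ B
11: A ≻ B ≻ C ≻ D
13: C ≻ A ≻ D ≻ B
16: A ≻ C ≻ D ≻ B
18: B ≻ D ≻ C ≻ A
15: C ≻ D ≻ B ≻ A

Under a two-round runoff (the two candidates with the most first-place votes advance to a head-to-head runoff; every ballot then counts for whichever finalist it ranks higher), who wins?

Round 1 first-place votes: A 44, B 18, C 28, D 0. A and C advance.
Runoff: A is ranked above C on 44 ballots, C above A on 46.

C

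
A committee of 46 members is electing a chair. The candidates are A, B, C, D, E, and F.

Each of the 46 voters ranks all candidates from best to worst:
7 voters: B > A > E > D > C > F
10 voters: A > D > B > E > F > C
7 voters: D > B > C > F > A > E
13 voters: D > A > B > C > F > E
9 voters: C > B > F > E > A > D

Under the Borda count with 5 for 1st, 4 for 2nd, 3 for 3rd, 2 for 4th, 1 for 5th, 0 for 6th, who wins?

B

A: 7×4 + 10×5 + 7×1 + 13×4 + 9×1 = 146
B: 7×5 + 10×3 + 7×4 + 13×3 + 9×4 = 168
C: 7×1 + 10×0 + 7×3 + 13×2 + 9×5 = 99
D: 7×2 + 10×4 + 7×5 + 13×5 + 9×0 = 154
E: 7×3 + 10×2 + 7×0 + 13×0 + 9×2 = 59
F: 7×0 + 10×1 + 7×2 + 13×1 + 9×3 = 64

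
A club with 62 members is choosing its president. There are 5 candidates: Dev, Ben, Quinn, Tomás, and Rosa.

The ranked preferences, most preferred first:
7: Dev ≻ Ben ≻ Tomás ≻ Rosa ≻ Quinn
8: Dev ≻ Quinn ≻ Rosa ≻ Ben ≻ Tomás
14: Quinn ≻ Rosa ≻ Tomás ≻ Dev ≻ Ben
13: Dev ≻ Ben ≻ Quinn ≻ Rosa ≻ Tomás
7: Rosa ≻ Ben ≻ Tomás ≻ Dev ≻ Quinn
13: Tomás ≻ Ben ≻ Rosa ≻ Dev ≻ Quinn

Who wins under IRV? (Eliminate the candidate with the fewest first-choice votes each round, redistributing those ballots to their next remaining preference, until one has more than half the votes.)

Round 1: Dev 28, Ben 0, Quinn 14, Tomás 13, Rosa 7. Ben eliminated.
Round 2: Dev 28, Quinn 14, Tomás 13, Rosa 7. Rosa eliminated.
Round 3: Dev 28, Quinn 14, Tomás 20. Quinn eliminated.
Round 4: Dev 28, Tomás 34. Tomás has a majority (≥32).

Tomás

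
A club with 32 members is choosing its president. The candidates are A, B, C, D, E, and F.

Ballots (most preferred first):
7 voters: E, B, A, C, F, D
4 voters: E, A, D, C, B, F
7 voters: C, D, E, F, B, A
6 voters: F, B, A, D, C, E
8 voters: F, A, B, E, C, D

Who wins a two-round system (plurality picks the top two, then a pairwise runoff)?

E

Round 1 first-place votes: A 0, B 0, C 7, D 0, E 11, F 14. F and E advance.
Runoff: F is ranked above E on 14 ballots, E above F on 18.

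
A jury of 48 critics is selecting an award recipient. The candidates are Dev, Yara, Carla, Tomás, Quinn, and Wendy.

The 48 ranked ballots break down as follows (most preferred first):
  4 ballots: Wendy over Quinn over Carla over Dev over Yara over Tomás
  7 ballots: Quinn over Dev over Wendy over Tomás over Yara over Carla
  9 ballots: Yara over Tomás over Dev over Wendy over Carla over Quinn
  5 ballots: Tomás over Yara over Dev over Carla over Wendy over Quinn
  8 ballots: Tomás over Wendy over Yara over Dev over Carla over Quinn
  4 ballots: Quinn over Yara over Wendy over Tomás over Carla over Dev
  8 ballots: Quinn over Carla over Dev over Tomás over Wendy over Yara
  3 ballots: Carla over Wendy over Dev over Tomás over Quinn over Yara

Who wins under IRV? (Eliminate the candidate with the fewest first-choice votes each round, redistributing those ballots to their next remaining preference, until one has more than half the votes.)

Tomás

Round 1: Dev 0, Yara 9, Carla 3, Tomás 13, Quinn 19, Wendy 4. Dev eliminated.
Round 2: Yara 9, Carla 3, Tomás 13, Quinn 19, Wendy 4. Carla eliminated.
Round 3: Yara 9, Tomás 13, Quinn 19, Wendy 7. Wendy eliminated.
Round 4: Yara 9, Tomás 16, Quinn 23. Yara eliminated.
Round 5: Tomás 25, Quinn 23. Tomás has a majority (≥25).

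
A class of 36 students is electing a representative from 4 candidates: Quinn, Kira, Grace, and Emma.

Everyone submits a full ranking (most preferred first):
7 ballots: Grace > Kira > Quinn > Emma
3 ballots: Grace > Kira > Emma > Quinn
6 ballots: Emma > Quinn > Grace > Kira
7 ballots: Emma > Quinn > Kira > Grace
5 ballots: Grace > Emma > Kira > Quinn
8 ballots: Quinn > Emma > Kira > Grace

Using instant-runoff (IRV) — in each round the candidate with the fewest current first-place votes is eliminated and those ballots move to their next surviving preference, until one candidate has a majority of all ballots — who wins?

Emma

Round 1: Quinn 8, Kira 0, Grace 15, Emma 13. Kira eliminated.
Round 2: Quinn 8, Grace 15, Emma 13. Quinn eliminated.
Round 3: Grace 15, Emma 21. Emma has a majority (≥19).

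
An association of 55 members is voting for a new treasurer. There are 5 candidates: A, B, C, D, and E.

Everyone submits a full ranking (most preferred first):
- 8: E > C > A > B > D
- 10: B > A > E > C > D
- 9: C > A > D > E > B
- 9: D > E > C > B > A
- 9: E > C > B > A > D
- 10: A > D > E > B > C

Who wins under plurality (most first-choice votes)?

E

First-place votes: A 10, B 10, C 9, D 9, E 17.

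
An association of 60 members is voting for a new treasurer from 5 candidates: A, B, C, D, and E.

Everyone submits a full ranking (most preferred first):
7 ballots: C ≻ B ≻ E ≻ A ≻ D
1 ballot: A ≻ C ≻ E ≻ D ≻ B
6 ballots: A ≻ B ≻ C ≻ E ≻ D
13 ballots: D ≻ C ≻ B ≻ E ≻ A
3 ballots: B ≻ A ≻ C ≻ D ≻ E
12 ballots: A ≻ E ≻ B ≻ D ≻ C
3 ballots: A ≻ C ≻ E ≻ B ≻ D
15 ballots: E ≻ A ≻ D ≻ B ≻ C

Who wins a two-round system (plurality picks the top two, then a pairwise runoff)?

Round 1 first-place votes: A 22, B 3, C 7, D 13, E 15. A and E advance.
Runoff: A is ranked above E on 25 ballots, E above A on 35.

E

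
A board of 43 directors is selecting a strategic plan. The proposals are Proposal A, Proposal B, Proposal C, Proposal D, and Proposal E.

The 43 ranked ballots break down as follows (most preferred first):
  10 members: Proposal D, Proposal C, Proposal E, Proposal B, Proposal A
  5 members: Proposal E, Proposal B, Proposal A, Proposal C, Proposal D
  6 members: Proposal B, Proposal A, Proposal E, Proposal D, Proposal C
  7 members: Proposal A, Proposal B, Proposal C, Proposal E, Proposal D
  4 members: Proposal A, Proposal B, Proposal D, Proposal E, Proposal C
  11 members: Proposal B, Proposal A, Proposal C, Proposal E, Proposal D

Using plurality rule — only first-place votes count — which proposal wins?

Proposal B

First-place votes: Proposal A 11, Proposal B 17, Proposal C 0, Proposal D 10, Proposal E 5.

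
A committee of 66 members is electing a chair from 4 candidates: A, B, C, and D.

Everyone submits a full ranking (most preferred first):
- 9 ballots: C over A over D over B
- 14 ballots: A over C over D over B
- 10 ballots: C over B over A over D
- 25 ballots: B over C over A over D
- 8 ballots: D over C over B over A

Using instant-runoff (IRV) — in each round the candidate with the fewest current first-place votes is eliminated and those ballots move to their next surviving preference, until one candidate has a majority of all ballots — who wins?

Round 1: A 14, B 25, C 19, D 8. D eliminated.
Round 2: A 14, B 25, C 27. A eliminated.
Round 3: B 25, C 41. C has a majority (≥34).

C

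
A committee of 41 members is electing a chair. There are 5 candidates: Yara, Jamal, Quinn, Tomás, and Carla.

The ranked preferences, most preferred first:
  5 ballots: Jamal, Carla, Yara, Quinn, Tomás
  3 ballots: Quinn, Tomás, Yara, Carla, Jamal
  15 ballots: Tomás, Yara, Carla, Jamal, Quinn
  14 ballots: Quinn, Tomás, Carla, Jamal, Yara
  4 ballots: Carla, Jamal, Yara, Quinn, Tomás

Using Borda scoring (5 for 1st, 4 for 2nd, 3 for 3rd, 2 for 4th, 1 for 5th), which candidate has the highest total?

Yara: 5×3 + 3×3 + 15×4 + 14×1 + 4×3 = 110
Jamal: 5×5 + 3×1 + 15×2 + 14×2 + 4×4 = 102
Quinn: 5×2 + 3×5 + 15×1 + 14×5 + 4×2 = 118
Tomás: 5×1 + 3×4 + 15×5 + 14×4 + 4×1 = 152
Carla: 5×4 + 3×2 + 15×3 + 14×3 + 4×5 = 133

Tomás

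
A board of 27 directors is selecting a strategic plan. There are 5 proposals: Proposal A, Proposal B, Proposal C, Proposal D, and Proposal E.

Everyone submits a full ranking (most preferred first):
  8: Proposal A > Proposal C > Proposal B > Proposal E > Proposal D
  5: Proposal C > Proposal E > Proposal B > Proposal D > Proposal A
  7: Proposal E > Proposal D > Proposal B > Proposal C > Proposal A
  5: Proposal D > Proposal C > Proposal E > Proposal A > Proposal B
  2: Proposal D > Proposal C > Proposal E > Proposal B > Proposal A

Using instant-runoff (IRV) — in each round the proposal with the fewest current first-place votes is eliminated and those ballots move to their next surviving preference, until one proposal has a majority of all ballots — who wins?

Proposal E

Round 1: Proposal A 8, Proposal B 0, Proposal C 5, Proposal D 7, Proposal E 7. Proposal B eliminated.
Round 2: Proposal A 8, Proposal C 5, Proposal D 7, Proposal E 7. Proposal C eliminated.
Round 3: Proposal A 8, Proposal D 7, Proposal E 12. Proposal D eliminated.
Round 4: Proposal A 8, Proposal E 19. Proposal E has a majority (≥14).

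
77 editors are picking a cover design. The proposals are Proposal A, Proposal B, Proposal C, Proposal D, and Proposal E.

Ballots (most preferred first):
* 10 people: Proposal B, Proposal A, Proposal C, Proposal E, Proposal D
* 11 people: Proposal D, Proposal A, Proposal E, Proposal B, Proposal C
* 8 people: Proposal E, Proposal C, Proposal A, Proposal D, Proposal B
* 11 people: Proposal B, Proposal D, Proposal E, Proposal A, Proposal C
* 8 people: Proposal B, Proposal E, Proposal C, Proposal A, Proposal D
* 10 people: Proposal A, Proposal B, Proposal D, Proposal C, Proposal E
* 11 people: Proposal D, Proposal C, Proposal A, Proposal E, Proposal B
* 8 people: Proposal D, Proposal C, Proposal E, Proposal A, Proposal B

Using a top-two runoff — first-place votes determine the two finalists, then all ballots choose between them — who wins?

Proposal B

Round 1 first-place votes: Proposal A 10, Proposal B 29, Proposal C 0, Proposal D 30, Proposal E 8. Proposal D and Proposal B advance.
Runoff: Proposal D is ranked above Proposal B on 38 ballots, Proposal B above Proposal D on 39.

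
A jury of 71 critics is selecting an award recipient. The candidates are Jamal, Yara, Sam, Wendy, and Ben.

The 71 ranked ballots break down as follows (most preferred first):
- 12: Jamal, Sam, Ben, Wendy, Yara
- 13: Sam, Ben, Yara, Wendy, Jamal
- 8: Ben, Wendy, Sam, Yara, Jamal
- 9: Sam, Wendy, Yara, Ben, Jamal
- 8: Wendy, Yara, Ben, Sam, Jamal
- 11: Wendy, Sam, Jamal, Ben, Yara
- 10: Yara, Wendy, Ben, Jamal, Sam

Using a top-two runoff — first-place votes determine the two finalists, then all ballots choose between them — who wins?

Wendy

Round 1 first-place votes: Jamal 12, Yara 10, Sam 22, Wendy 19, Ben 8. Sam and Wendy advance.
Runoff: Sam is ranked above Wendy on 34 ballots, Wendy above Sam on 37.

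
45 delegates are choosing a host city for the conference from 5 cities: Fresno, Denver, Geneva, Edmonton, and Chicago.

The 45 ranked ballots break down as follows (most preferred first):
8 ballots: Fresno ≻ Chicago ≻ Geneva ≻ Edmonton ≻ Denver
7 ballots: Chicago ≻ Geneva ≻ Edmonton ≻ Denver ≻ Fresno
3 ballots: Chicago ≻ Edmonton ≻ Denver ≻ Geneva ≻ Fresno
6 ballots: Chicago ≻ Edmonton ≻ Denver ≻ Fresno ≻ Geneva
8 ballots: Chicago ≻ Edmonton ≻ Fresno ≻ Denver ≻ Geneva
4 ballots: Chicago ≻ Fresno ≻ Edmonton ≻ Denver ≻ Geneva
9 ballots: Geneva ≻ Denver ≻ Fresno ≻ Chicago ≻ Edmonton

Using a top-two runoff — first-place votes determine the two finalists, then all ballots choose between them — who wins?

Chicago

Round 1 first-place votes: Fresno 8, Denver 0, Geneva 9, Edmonton 0, Chicago 28. Chicago and Geneva advance.
Runoff: Chicago is ranked above Geneva on 36 ballots, Geneva above Chicago on 9.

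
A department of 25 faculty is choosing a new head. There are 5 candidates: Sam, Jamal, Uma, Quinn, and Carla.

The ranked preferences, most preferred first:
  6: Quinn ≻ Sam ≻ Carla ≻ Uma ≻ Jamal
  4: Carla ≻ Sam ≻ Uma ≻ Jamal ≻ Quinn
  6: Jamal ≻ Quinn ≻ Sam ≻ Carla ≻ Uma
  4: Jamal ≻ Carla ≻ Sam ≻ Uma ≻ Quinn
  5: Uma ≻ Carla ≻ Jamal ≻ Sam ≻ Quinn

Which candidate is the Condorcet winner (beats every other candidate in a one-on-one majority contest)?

Carla vs Sam: 13–12
Carla vs Jamal: 15–10
Carla vs Uma: 20–5
Carla vs Quinn: 13–12
Carla beats every other candidate.

Carla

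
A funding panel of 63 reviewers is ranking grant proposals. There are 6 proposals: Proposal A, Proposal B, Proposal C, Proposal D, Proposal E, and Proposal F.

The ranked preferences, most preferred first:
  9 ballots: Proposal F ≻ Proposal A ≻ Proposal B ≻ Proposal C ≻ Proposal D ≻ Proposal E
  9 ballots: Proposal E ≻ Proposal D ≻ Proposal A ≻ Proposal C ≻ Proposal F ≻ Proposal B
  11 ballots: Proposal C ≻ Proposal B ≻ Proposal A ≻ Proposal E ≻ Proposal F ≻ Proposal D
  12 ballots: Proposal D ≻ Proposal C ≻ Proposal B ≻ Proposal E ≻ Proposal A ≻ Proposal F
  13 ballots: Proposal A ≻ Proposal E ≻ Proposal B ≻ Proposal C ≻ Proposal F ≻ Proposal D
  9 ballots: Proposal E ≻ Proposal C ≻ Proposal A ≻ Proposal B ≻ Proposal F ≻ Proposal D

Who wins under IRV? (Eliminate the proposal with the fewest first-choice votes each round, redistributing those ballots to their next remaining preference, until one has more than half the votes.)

Round 1: Proposal A 13, Proposal B 0, Proposal C 11, Proposal D 12, Proposal E 18, Proposal F 9. Proposal B eliminated.
Round 2: Proposal A 13, Proposal C 11, Proposal D 12, Proposal E 18, Proposal F 9. Proposal F eliminated.
Round 3: Proposal A 22, Proposal C 11, Proposal D 12, Proposal E 18. Proposal C eliminated.
Round 4: Proposal A 33, Proposal D 12, Proposal E 18. Proposal A has a majority (≥32).

Proposal A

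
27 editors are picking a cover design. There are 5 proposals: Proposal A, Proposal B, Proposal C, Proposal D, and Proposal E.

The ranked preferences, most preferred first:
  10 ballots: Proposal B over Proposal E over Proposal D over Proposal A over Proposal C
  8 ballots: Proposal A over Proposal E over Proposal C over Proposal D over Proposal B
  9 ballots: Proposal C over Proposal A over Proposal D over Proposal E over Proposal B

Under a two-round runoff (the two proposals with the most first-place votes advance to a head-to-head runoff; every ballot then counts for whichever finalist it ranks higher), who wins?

Proposal C

Round 1 first-place votes: Proposal A 8, Proposal B 10, Proposal C 9, Proposal D 0, Proposal E 0. Proposal B and Proposal C advance.
Runoff: Proposal B is ranked above Proposal C on 10 ballots, Proposal C above Proposal B on 17.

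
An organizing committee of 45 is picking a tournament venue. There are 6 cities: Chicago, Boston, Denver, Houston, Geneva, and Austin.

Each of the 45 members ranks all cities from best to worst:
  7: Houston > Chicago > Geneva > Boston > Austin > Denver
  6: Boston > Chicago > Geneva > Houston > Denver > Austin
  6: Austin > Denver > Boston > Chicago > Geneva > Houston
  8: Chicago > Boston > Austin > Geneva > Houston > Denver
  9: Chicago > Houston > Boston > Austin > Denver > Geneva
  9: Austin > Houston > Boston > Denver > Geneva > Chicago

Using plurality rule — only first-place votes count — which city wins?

First-place votes: Chicago 17, Boston 6, Denver 0, Houston 7, Geneva 0, Austin 15.

Chicago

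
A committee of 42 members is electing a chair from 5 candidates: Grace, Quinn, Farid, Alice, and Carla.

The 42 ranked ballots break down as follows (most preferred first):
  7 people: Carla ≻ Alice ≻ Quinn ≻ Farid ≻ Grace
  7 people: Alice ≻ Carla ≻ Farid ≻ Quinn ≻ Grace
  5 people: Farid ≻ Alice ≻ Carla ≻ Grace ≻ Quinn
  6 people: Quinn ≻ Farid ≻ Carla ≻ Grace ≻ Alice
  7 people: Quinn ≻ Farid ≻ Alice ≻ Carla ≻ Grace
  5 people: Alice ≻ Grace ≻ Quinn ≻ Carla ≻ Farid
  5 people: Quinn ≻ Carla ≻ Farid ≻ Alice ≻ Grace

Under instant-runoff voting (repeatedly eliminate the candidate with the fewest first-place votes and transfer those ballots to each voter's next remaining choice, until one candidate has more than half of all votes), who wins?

Alice

Round 1: Grace 0, Quinn 18, Farid 5, Alice 12, Carla 7. Grace eliminated.
Round 2: Quinn 18, Farid 5, Alice 12, Carla 7. Farid eliminated.
Round 3: Quinn 18, Alice 17, Carla 7. Carla eliminated.
Round 4: Quinn 18, Alice 24. Alice has a majority (≥22).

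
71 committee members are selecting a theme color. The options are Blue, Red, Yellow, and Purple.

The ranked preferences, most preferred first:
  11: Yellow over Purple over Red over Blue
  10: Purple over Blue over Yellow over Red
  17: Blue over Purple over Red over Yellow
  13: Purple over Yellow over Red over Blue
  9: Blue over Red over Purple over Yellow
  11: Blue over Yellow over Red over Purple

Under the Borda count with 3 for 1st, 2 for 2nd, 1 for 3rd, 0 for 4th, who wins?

Blue: 11×0 + 10×2 + 17×3 + 13×0 + 9×3 + 11×3 = 131
Red: 11×1 + 10×0 + 17×1 + 13×1 + 9×2 + 11×1 = 70
Yellow: 11×3 + 10×1 + 17×0 + 13×2 + 9×0 + 11×2 = 91
Purple: 11×2 + 10×3 + 17×2 + 13×3 + 9×1 + 11×0 = 134

Purple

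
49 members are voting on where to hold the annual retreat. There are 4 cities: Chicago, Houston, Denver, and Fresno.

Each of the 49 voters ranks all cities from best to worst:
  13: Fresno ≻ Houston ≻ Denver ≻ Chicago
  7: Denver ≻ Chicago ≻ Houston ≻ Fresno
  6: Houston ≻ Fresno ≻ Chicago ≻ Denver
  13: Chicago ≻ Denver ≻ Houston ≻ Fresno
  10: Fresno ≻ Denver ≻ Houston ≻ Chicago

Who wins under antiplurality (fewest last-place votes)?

Last-place votes: Chicago 23, Houston 0, Denver 6, Fresno 20.

Houston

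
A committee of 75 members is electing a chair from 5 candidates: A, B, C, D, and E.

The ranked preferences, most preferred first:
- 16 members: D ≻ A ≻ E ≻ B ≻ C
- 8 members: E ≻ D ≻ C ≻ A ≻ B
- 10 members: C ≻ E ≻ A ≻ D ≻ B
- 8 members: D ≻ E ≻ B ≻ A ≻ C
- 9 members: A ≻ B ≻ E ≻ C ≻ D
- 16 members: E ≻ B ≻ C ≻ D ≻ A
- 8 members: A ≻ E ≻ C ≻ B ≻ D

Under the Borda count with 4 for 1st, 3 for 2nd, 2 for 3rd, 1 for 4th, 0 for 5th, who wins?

E

A: 16×3 + 8×1 + 10×2 + 8×1 + 9×4 + 16×0 + 8×4 = 152
B: 16×1 + 8×0 + 10×0 + 8×2 + 9×3 + 16×3 + 8×1 = 115
C: 16×0 + 8×2 + 10×4 + 8×0 + 9×1 + 16×2 + 8×2 = 113
D: 16×4 + 8×3 + 10×1 + 8×4 + 9×0 + 16×1 + 8×0 = 146
E: 16×2 + 8×4 + 10×3 + 8×3 + 9×2 + 16×4 + 8×3 = 224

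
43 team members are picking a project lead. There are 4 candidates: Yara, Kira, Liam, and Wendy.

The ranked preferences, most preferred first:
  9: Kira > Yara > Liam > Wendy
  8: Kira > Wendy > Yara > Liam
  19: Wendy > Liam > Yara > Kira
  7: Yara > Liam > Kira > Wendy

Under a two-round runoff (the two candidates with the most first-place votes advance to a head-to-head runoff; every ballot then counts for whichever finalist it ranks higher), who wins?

Round 1 first-place votes: Yara 7, Kira 17, Liam 0, Wendy 19. Wendy and Kira advance.
Runoff: Wendy is ranked above Kira on 19 ballots, Kira above Wendy on 24.

Kira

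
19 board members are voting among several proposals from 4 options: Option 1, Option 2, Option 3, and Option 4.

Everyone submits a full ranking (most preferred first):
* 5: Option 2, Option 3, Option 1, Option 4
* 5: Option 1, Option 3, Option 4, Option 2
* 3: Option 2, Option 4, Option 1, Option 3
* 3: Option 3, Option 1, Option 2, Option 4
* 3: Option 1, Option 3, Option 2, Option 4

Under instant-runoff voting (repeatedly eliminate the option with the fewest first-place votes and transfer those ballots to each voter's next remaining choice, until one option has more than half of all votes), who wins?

Option 1

Round 1: Option 1 8, Option 2 8, Option 3 3, Option 4 0. Option 4 eliminated.
Round 2: Option 1 8, Option 2 8, Option 3 3. Option 3 eliminated.
Round 3: Option 1 11, Option 2 8. Option 1 has a majority (≥10).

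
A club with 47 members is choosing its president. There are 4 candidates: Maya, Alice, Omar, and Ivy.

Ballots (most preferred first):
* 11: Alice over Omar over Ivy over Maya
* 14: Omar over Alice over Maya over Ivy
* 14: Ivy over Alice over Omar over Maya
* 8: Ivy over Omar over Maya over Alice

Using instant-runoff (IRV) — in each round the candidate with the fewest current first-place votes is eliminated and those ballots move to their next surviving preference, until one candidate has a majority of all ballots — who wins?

Omar

Round 1: Maya 0, Alice 11, Omar 14, Ivy 22. Maya eliminated.
Round 2: Alice 11, Omar 14, Ivy 22. Alice eliminated.
Round 3: Omar 25, Ivy 22. Omar has a majority (≥24).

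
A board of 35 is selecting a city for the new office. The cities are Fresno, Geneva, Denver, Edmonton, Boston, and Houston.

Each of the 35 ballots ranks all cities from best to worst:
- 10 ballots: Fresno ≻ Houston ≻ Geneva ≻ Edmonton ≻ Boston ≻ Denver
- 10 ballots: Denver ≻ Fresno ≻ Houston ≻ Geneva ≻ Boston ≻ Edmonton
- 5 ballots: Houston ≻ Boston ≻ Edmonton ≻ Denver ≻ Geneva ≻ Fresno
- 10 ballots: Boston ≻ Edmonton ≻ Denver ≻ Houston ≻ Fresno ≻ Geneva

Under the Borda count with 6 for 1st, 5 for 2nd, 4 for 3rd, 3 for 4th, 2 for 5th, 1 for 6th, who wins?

Houston

Fresno: 10×6 + 10×5 + 5×1 + 10×2 = 135
Geneva: 10×4 + 10×3 + 5×2 + 10×1 = 90
Denver: 10×1 + 10×6 + 5×3 + 10×4 = 125
Edmonton: 10×3 + 10×1 + 5×4 + 10×5 = 110
Boston: 10×2 + 10×2 + 5×5 + 10×6 = 125
Houston: 10×5 + 10×4 + 5×6 + 10×3 = 150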